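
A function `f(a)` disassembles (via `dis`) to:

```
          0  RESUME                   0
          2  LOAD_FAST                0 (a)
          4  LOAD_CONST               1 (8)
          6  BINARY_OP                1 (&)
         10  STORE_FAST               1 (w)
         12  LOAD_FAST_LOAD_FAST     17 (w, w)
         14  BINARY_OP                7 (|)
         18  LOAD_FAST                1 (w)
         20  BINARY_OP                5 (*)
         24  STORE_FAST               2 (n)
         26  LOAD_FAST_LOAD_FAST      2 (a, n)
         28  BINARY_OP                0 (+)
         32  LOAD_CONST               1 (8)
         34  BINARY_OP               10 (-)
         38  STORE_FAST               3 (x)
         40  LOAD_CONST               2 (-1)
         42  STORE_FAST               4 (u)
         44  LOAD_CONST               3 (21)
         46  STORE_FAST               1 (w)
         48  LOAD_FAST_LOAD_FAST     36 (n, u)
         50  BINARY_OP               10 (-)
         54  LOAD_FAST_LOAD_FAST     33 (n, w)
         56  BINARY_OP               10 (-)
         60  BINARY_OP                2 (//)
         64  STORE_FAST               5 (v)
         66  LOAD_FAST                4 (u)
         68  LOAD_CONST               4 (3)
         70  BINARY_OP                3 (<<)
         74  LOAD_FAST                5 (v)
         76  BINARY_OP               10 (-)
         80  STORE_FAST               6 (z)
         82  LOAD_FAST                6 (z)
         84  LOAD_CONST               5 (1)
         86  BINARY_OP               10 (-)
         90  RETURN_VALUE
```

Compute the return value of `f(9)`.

-10

LOAD_FAST a → push 9. Stack: [9]
LOAD_CONST → push 8. Stack: [9, 8]
BINARY_OP & → 9 & 8 = 8. Stack: [8]
STORE_FAST w → w=8. Stack: []
LOAD_FAST_LOAD_FAST w,w → push 8,8. Stack: [8, 8]
BINARY_OP | → 8 | 8 = 8. Stack: [8]
LOAD_FAST w → push 8. Stack: [8, 8]
BINARY_OP * → 8 * 8 = 64. Stack: [64]
STORE_FAST n → n=64. Stack: []
LOAD_FAST_LOAD_FAST a,n → push 9,64. Stack: [9, 64]
BINARY_OP + → 9 + 64 = 73. Stack: [73]
LOAD_CONST → push 8. Stack: [73, 8]
BINARY_OP - → 73 - 8 = 65. Stack: [65]
STORE_FAST x → x=65. Stack: []
LOAD_CONST → push -1. Stack: [-1]
STORE_FAST u → u=-1. Stack: []
LOAD_CONST → push 21. Stack: [21]
STORE_FAST w → w=21. Stack: []
LOAD_FAST_LOAD_FAST n,u → push 64,-1. Stack: [64, -1]
BINARY_OP - → 64 - -1 = 65. Stack: [65]
LOAD_FAST_LOAD_FAST n,w → push 64,21. Stack: [65, 64, 21]
BINARY_OP - → 64 - 21 = 43. Stack: [65, 43]
BINARY_OP // → 65 // 43 = 1. Stack: [1]
STORE_FAST v → v=1. Stack: []
LOAD_FAST u → push -1. Stack: [-1]
LOAD_CONST → push 3. Stack: [-1, 3]
BINARY_OP << → -1 << 3 = -8. Stack: [-8]
LOAD_FAST v → push 1. Stack: [-8, 1]
BINARY_OP - → -8 - 1 = -9. Stack: [-9]
STORE_FAST z → z=-9. Stack: []
LOAD_FAST z → push -9. Stack: [-9]
LOAD_CONST → push 1. Stack: [-9, 1]
BINARY_OP - → -9 - 1 = -10. Stack: [-10]
RETURN_VALUE → return -10.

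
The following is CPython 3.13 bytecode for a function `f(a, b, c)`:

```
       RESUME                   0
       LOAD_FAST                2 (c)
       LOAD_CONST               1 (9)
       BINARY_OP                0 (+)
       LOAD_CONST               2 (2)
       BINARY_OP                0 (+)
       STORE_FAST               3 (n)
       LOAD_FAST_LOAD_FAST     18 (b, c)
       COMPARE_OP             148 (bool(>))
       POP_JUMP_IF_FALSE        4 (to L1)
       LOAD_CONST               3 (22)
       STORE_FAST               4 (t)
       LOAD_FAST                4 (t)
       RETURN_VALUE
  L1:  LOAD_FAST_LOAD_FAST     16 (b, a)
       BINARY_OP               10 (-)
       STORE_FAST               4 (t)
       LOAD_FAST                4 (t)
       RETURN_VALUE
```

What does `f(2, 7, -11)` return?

LOAD_FAST c → push -11. Stack: [-11]
LOAD_CONST → push 9. Stack: [-11, 9]
BINARY_OP + → -11 + 9 = -2. Stack: [-2]
LOAD_CONST → push 2. Stack: [-2, 2]
BINARY_OP + → -2 + 2 = 0. Stack: [0]
STORE_FAST n → n=0. Stack: []
LOAD_FAST_LOAD_FAST b,c → push 7,-11. Stack: [7, -11]
COMPARE_OP bool(>) → 7 vs -11 = True. Stack: [True]
POP_JUMP_IF_FALSE → pop True; no jump. Stack: []
LOAD_CONST → push 22. Stack: [22]
STORE_FAST t → t=22. Stack: []
LOAD_FAST t → push 22. Stack: [22]
RETURN_VALUE → return 22.

22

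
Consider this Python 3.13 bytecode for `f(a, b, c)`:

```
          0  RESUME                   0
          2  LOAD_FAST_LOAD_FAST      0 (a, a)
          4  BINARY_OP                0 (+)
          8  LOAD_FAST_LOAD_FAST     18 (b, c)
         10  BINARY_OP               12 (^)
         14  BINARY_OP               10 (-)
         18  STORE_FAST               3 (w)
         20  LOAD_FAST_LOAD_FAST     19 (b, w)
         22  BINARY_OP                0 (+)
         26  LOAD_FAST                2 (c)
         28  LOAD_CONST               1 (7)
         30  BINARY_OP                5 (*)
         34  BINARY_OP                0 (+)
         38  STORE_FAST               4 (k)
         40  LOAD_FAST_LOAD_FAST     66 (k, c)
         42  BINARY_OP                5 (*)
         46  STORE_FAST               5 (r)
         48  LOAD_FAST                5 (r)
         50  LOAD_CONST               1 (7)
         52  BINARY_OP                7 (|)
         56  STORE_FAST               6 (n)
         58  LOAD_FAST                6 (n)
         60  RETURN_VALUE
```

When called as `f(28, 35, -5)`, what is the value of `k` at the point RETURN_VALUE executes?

96

LOAD_FAST_LOAD_FAST a,a → push 28,28. Stack: [28, 28]
BINARY_OP + → 28 + 28 = 56. Stack: [56]
LOAD_FAST_LOAD_FAST b,c → push 35,-5. Stack: [56, 35, -5]
BINARY_OP ^ → 35 ^ -5 = -40. Stack: [56, -40]
BINARY_OP - → 56 - -40 = 96. Stack: [96]
STORE_FAST w → w=96. Stack: []
LOAD_FAST_LOAD_FAST b,w → push 35,96. Stack: [35, 96]
BINARY_OP + → 35 + 96 = 131. Stack: [131]
LOAD_FAST c → push -5. Stack: [131, -5]
LOAD_CONST → push 7. Stack: [131, -5, 7]
BINARY_OP * → -5 * 7 = -35. Stack: [131, -35]
BINARY_OP + → 131 + -35 = 96. Stack: [96]
STORE_FAST k → k=96. Stack: []
LOAD_FAST_LOAD_FAST k,c → push 96,-5. Stack: [96, -5]
BINARY_OP * → 96 * -5 = -480. Stack: [-480]
STORE_FAST r → r=-480. Stack: []
LOAD_FAST r → push -480. Stack: [-480]
LOAD_CONST → push 7. Stack: [-480, 7]
BINARY_OP | → -480 | 7 = -473. Stack: [-473]
STORE_FAST n → n=-473. Stack: []
LOAD_FAST n → push -473. Stack: [-473]
RETURN_VALUE → return -473.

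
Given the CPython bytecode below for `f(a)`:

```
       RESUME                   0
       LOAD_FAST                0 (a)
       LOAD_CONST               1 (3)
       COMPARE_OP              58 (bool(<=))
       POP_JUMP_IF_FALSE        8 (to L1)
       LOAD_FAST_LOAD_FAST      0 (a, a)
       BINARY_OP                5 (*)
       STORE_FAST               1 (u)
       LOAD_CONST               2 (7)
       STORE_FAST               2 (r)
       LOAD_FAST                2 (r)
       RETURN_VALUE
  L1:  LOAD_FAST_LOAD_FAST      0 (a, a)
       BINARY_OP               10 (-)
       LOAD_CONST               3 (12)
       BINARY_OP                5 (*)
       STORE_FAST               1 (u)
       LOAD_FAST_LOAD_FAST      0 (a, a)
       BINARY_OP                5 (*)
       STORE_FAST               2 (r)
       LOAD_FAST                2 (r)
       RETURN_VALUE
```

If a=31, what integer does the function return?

LOAD_FAST a → push 31. Stack: [31]
LOAD_CONST → push 3. Stack: [31, 3]
COMPARE_OP bool(<=) → 31 vs 3 = False. Stack: [False]
POP_JUMP_IF_FALSE → pop False; jump. Stack: []
LOAD_FAST_LOAD_FAST a,a → push 31,31. Stack: [31, 31]
BINARY_OP - → 31 - 31 = 0. Stack: [0]
LOAD_CONST → push 12. Stack: [0, 12]
BINARY_OP * → 0 * 12 = 0. Stack: [0]
STORE_FAST u → u=0. Stack: []
LOAD_FAST_LOAD_FAST a,a → push 31,31. Stack: [31, 31]
BINARY_OP * → 31 * 31 = 961. Stack: [961]
STORE_FAST r → r=961. Stack: []
LOAD_FAST r → push 961. Stack: [961]
RETURN_VALUE → return 961.

961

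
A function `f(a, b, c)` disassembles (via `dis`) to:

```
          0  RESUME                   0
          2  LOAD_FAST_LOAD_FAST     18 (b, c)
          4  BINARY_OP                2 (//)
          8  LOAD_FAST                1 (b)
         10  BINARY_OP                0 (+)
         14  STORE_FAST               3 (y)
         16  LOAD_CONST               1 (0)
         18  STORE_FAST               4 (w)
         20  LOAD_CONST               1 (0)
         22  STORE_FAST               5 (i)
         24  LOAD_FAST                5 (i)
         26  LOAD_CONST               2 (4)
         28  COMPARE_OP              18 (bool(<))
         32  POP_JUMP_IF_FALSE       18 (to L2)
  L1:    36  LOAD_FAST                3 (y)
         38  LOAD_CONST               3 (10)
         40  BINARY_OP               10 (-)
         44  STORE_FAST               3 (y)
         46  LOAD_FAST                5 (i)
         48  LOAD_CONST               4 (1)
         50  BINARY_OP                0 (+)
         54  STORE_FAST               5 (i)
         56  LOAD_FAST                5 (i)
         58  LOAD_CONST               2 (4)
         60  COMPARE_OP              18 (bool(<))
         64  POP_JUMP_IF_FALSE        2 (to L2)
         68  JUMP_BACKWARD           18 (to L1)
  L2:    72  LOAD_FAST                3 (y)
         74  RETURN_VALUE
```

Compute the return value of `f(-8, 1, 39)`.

LOAD_FAST_LOAD_FAST b,c → push 1,39. Stack: [1, 39]
BINARY_OP // → 1 // 39 = 0. Stack: [0]
LOAD_FAST b → push 1. Stack: [0, 1]
BINARY_OP + → 0 + 1 = 1. Stack: [1]
STORE_FAST y → y=1. Stack: []
LOAD_CONST → push 0. Stack: [0]
STORE_FAST w → w=0. Stack: []
LOAD_CONST → push 0. Stack: [0]
STORE_FAST i → i=0. Stack: []
LOAD_FAST i → push 0. Stack: [0]
LOAD_CONST → push 4. Stack: [0, 4]
COMPARE_OP bool(<) → 0 vs 4 = True. Stack: [True]
POP_JUMP_IF_FALSE → pop True; no jump. Stack: []
LOAD_FAST y → push 1. Stack: [1]
LOAD_CONST → push 10. Stack: [1, 10]
BINARY_OP - → 1 - 10 = -9. Stack: [-9]
STORE_FAST y → y=-9. Stack: []
LOAD_FAST i → push 0. Stack: [0]
LOAD_CONST → push 1. Stack: [0, 1]
BINARY_OP + → 0 + 1 = 1. Stack: [1]
STORE_FAST i → i=1. Stack: []
LOAD_FAST i → push 1. Stack: [1]
LOAD_CONST → push 4. Stack: [1, 4]
COMPARE_OP bool(<) → 1 vs 4 = True. Stack: [True]
POP_JUMP_IF_FALSE → pop True; no jump. Stack: []
LOAD_FAST y → push -9. Stack: [-9]
LOAD_CONST → push 10. Stack: [-9, 10]
BINARY_OP - → -9 - 10 = -19. Stack: [-19]
STORE_FAST y → y=-19. Stack: []
LOAD_FAST i → push 1. Stack: [1]
LOAD_CONST → push 1. Stack: [1, 1]
BINARY_OP + → 1 + 1 = 2. Stack: [2]
STORE_FAST i → i=2. Stack: []
LOAD_FAST i → push 2. Stack: [2]
LOAD_CONST → push 4. Stack: [2, 4]
COMPARE_OP bool(<) → 2 vs 4 = True. Stack: [True]
POP_JUMP_IF_FALSE → pop True; no jump. Stack: []
LOAD_FAST y → push -19. Stack: [-19]
LOAD_CONST → push 10. Stack: [-19, 10]
BINARY_OP - → -19 - 10 = -29. Stack: [-29]
STORE_FAST y → y=-29. Stack: []
LOAD_FAST i → push 2. Stack: [2]
LOAD_CONST → push 1. Stack: [2, 1]
BINARY_OP + → 2 + 1 = 3. Stack: [3]
STORE_FAST i → i=3. Stack: []
LOAD_FAST i → push 3. Stack: [3]
LOAD_CONST → push 4. Stack: [3, 4]
COMPARE_OP bool(<) → 3 vs 4 = True. Stack: [True]
POP_JUMP_IF_FALSE → pop True; no jump. Stack: []
LOAD_FAST y → push -29. Stack: [-29]
LOAD_CONST → push 10. Stack: [-29, 10]
BINARY_OP - → -29 - 10 = -39. Stack: [-39]
STORE_FAST y → y=-39. Stack: []
LOAD_FAST i → push 3. Stack: [3]
LOAD_CONST → push 1. Stack: [3, 1]
BINARY_OP + → 3 + 1 = 4. Stack: [4]
STORE_FAST i → i=4. Stack: []
LOAD_FAST i → push 4. Stack: [4]
LOAD_CONST → push 4. Stack: [4, 4]
COMPARE_OP bool(<) → 4 vs 4 = False. Stack: [False]
POP_JUMP_IF_FALSE → pop False; jump. Stack: []
LOAD_FAST y → push -39. Stack: [-39]
RETURN_VALUE → return -39.

-39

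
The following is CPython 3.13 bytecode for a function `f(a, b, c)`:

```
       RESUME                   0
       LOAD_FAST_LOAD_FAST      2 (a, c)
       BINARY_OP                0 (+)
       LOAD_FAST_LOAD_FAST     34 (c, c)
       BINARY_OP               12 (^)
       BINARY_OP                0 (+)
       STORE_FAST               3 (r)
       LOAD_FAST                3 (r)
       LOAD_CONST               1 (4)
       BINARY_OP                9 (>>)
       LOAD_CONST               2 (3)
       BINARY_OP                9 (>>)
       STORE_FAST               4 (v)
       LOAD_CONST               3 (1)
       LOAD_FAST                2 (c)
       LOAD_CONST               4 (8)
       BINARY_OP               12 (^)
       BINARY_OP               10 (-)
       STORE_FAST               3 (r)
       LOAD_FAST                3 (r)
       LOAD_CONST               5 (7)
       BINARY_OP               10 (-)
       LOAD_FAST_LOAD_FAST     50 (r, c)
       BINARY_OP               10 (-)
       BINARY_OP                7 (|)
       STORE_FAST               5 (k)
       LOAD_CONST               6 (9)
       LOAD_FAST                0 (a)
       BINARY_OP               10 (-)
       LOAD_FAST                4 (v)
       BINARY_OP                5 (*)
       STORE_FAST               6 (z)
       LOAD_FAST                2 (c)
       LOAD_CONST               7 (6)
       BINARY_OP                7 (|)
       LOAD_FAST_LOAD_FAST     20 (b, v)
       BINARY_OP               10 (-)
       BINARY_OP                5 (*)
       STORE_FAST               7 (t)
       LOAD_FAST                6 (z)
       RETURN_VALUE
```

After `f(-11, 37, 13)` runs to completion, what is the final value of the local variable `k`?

-1

LOAD_FAST_LOAD_FAST a,c → push -11,13. Stack: [-11, 13]
BINARY_OP + → -11 + 13 = 2. Stack: [2]
LOAD_FAST_LOAD_FAST c,c → push 13,13. Stack: [2, 13, 13]
BINARY_OP ^ → 13 ^ 13 = 0. Stack: [2, 0]
BINARY_OP + → 2 + 0 = 2. Stack: [2]
STORE_FAST r → r=2. Stack: []
LOAD_FAST r → push 2. Stack: [2]
LOAD_CONST → push 4. Stack: [2, 4]
BINARY_OP >> → 2 >> 4 = 0. Stack: [0]
LOAD_CONST → push 3. Stack: [0, 3]
BINARY_OP >> → 0 >> 3 = 0. Stack: [0]
STORE_FAST v → v=0. Stack: []
LOAD_CONST → push 1. Stack: [1]
LOAD_FAST c → push 13. Stack: [1, 13]
LOAD_CONST → push 8. Stack: [1, 13, 8]
BINARY_OP ^ → 13 ^ 8 = 5. Stack: [1, 5]
BINARY_OP - → 1 - 5 = -4. Stack: [-4]
STORE_FAST r → r=-4. Stack: []
LOAD_FAST r → push -4. Stack: [-4]
LOAD_CONST → push 7. Stack: [-4, 7]
BINARY_OP - → -4 - 7 = -11. Stack: [-11]
LOAD_FAST_LOAD_FAST r,c → push -4,13. Stack: [-11, -4, 13]
BINARY_OP - → -4 - 13 = -17. Stack: [-11, -17]
BINARY_OP | → -11 | -17 = -1. Stack: [-1]
STORE_FAST k → k=-1. Stack: []
LOAD_CONST → push 9. Stack: [9]
LOAD_FAST a → push -11. Stack: [9, -11]
BINARY_OP - → 9 - -11 = 20. Stack: [20]
LOAD_FAST v → push 0. Stack: [20, 0]
BINARY_OP * → 20 * 0 = 0. Stack: [0]
STORE_FAST z → z=0. Stack: []
LOAD_FAST c → push 13. Stack: [13]
LOAD_CONST → push 6. Stack: [13, 6]
BINARY_OP | → 13 | 6 = 15. Stack: [15]
LOAD_FAST_LOAD_FAST b,v → push 37,0. Stack: [15, 37, 0]
BINARY_OP - → 37 - 0 = 37. Stack: [15, 37]
BINARY_OP * → 15 * 37 = 555. Stack: [555]
STORE_FAST t → t=555. Stack: []
LOAD_FAST z → push 0. Stack: [0]
RETURN_VALUE → return 0.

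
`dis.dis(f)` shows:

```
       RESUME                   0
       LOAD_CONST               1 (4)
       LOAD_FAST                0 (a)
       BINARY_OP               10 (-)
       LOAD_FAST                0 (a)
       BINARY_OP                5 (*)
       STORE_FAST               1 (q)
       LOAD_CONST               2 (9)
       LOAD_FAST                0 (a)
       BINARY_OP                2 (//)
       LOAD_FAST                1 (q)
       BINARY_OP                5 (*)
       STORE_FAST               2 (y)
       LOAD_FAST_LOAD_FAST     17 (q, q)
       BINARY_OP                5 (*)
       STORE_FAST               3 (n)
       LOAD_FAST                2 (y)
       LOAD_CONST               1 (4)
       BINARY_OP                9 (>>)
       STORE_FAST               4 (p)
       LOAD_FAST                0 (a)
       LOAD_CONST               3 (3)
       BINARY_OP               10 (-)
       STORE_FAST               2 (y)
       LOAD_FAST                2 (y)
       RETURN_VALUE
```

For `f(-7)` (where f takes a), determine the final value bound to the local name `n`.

LOAD_CONST → push 4. Stack: [4]
LOAD_FAST a → push -7. Stack: [4, -7]
BINARY_OP - → 4 - -7 = 11. Stack: [11]
LOAD_FAST a → push -7. Stack: [11, -7]
BINARY_OP * → 11 * -7 = -77. Stack: [-77]
STORE_FAST q → q=-77. Stack: []
LOAD_CONST → push 9. Stack: [9]
LOAD_FAST a → push -7. Stack: [9, -7]
BINARY_OP // → 9 // -7 = -2. Stack: [-2]
LOAD_FAST q → push -77. Stack: [-2, -77]
BINARY_OP * → -2 * -77 = 154. Stack: [154]
STORE_FAST y → y=154. Stack: []
LOAD_FAST_LOAD_FAST q,q → push -77,-77. Stack: [-77, -77]
BINARY_OP * → -77 * -77 = 5929. Stack: [5929]
STORE_FAST n → n=5929. Stack: []
LOAD_FAST y → push 154. Stack: [154]
LOAD_CONST → push 4. Stack: [154, 4]
BINARY_OP >> → 154 >> 4 = 9. Stack: [9]
STORE_FAST p → p=9. Stack: []
LOAD_FAST a → push -7. Stack: [-7]
LOAD_CONST → push 3. Stack: [-7, 3]
BINARY_OP - → -7 - 3 = -10. Stack: [-10]
STORE_FAST y → y=-10. Stack: []
LOAD_FAST y → push -10. Stack: [-10]
RETURN_VALUE → return -10.

5929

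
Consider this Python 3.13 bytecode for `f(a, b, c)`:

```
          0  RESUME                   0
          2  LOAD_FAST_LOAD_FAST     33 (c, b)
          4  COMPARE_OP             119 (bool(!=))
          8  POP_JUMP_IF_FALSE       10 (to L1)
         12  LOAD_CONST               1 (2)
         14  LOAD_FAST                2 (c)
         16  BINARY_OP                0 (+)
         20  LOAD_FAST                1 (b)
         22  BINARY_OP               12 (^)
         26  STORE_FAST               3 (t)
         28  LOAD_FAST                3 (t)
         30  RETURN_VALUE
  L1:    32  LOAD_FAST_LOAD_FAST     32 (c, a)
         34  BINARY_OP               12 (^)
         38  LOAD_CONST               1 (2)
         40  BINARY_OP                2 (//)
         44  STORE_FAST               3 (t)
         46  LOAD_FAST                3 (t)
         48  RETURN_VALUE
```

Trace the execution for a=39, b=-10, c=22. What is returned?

LOAD_FAST_LOAD_FAST c,b → push 22,-10. Stack: [22, -10]
COMPARE_OP bool(!=) → 22 vs -10 = True. Stack: [True]
POP_JUMP_IF_FALSE → pop True; no jump. Stack: []
LOAD_CONST → push 2. Stack: [2]
LOAD_FAST c → push 22. Stack: [2, 22]
BINARY_OP + → 2 + 22 = 24. Stack: [24]
LOAD_FAST b → push -10. Stack: [24, -10]
BINARY_OP ^ → 24 ^ -10 = -18. Stack: [-18]
STORE_FAST t → t=-18. Stack: []
LOAD_FAST t → push -18. Stack: [-18]
RETURN_VALUE → return -18.

-18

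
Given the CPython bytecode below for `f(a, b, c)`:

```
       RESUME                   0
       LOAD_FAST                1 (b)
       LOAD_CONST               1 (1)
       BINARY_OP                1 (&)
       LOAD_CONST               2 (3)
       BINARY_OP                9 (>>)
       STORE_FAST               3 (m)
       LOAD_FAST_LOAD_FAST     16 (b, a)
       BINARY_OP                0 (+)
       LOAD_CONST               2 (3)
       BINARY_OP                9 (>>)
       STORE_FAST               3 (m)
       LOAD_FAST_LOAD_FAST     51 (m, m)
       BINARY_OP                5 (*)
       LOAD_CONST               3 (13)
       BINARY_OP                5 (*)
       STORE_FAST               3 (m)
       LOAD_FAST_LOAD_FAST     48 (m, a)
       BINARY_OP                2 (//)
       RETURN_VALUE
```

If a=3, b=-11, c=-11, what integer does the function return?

4

LOAD_FAST b → push -11. Stack: [-11]
LOAD_CONST → push 1. Stack: [-11, 1]
BINARY_OP & → -11 & 1 = 1. Stack: [1]
LOAD_CONST → push 3. Stack: [1, 3]
BINARY_OP >> → 1 >> 3 = 0. Stack: [0]
STORE_FAST m → m=0. Stack: []
LOAD_FAST_LOAD_FAST b,a → push -11,3. Stack: [-11, 3]
BINARY_OP + → -11 + 3 = -8. Stack: [-8]
LOAD_CONST → push 3. Stack: [-8, 3]
BINARY_OP >> → -8 >> 3 = -1. Stack: [-1]
STORE_FAST m → m=-1. Stack: []
LOAD_FAST_LOAD_FAST m,m → push -1,-1. Stack: [-1, -1]
BINARY_OP * → -1 * -1 = 1. Stack: [1]
LOAD_CONST → push 13. Stack: [1, 13]
BINARY_OP * → 1 * 13 = 13. Stack: [13]
STORE_FAST m → m=13. Stack: []
LOAD_FAST_LOAD_FAST m,a → push 13,3. Stack: [13, 3]
BINARY_OP // → 13 // 3 = 4. Stack: [4]
RETURN_VALUE → return 4.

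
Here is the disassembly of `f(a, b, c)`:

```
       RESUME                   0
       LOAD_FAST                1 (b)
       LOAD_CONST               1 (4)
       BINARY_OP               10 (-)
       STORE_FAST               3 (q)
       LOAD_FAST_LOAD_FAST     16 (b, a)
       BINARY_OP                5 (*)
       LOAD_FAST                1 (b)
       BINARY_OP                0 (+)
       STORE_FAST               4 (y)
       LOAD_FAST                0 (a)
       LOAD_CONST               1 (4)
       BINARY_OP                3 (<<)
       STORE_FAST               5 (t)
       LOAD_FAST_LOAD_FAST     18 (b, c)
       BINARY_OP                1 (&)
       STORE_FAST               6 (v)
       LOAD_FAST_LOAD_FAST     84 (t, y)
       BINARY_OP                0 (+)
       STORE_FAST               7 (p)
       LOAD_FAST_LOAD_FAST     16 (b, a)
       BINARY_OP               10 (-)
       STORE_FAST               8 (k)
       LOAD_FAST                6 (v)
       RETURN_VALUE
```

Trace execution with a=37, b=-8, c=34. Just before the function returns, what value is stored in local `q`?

-12

LOAD_FAST b → push -8. Stack: [-8]
LOAD_CONST → push 4. Stack: [-8, 4]
BINARY_OP - → -8 - 4 = -12. Stack: [-12]
STORE_FAST q → q=-12. Stack: []
LOAD_FAST_LOAD_FAST b,a → push -8,37. Stack: [-8, 37]
BINARY_OP * → -8 * 37 = -296. Stack: [-296]
LOAD_FAST b → push -8. Stack: [-296, -8]
BINARY_OP + → -296 + -8 = -304. Stack: [-304]
STORE_FAST y → y=-304. Stack: []
LOAD_FAST a → push 37. Stack: [37]
LOAD_CONST → push 4. Stack: [37, 4]
BINARY_OP << → 37 << 4 = 592. Stack: [592]
STORE_FAST t → t=592. Stack: []
LOAD_FAST_LOAD_FAST b,c → push -8,34. Stack: [-8, 34]
BINARY_OP & → -8 & 34 = 32. Stack: [32]
STORE_FAST v → v=32. Stack: []
LOAD_FAST_LOAD_FAST t,y → push 592,-304. Stack: [592, -304]
BINARY_OP + → 592 + -304 = 288. Stack: [288]
STORE_FAST p → p=288. Stack: []
LOAD_FAST_LOAD_FAST b,a → push -8,37. Stack: [-8, 37]
BINARY_OP - → -8 - 37 = -45. Stack: [-45]
STORE_FAST k → k=-45. Stack: []
LOAD_FAST v → push 32. Stack: [32]
RETURN_VALUE → return 32.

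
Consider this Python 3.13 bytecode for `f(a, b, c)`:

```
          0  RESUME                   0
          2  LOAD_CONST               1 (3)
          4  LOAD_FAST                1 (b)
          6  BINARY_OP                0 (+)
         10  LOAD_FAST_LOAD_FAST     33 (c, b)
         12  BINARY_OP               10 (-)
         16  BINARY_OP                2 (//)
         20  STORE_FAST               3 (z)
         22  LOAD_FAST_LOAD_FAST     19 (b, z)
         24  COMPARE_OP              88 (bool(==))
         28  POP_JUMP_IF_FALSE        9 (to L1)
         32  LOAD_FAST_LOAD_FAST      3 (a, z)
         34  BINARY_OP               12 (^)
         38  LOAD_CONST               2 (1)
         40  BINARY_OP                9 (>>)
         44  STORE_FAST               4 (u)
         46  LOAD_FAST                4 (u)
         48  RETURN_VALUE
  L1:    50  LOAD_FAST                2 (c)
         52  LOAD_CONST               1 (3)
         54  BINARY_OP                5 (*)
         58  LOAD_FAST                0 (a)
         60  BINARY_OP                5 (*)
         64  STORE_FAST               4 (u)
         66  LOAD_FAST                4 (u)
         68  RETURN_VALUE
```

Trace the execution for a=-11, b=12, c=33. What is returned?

-1089

LOAD_CONST → push 3. Stack: [3]
LOAD_FAST b → push 12. Stack: [3, 12]
BINARY_OP + → 3 + 12 = 15. Stack: [15]
LOAD_FAST_LOAD_FAST c,b → push 33,12. Stack: [15, 33, 12]
BINARY_OP - → 33 - 12 = 21. Stack: [15, 21]
BINARY_OP // → 15 // 21 = 0. Stack: [0]
STORE_FAST z → z=0. Stack: []
LOAD_FAST_LOAD_FAST b,z → push 12,0. Stack: [12, 0]
COMPARE_OP bool(==) → 12 vs 0 = False. Stack: [False]
POP_JUMP_IF_FALSE → pop False; jump. Stack: []
LOAD_FAST c → push 33. Stack: [33]
LOAD_CONST → push 3. Stack: [33, 3]
BINARY_OP * → 33 * 3 = 99. Stack: [99]
LOAD_FAST a → push -11. Stack: [99, -11]
BINARY_OP * → 99 * -11 = -1089. Stack: [-1089]
STORE_FAST u → u=-1089. Stack: []
LOAD_FAST u → push -1089. Stack: [-1089]
RETURN_VALUE → return -1089.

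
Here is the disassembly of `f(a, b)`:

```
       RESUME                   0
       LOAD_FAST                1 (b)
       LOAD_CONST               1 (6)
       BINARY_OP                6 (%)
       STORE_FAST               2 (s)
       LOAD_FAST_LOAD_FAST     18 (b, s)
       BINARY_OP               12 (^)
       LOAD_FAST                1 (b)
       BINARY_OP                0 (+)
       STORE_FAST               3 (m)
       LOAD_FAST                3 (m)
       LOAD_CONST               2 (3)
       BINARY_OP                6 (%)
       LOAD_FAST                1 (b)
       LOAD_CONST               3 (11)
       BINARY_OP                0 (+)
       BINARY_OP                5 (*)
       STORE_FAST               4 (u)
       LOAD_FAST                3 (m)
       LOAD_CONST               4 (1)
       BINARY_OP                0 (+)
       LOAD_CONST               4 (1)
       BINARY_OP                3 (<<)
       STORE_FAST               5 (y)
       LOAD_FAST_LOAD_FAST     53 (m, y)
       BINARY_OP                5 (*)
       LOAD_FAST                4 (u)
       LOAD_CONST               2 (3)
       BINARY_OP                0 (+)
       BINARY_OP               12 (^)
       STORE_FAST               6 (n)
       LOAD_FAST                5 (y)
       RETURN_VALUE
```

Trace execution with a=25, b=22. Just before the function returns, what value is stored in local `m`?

40

LOAD_FAST b → push 22. Stack: [22]
LOAD_CONST → push 6. Stack: [22, 6]
BINARY_OP % → 22 % 6 = 4. Stack: [4]
STORE_FAST s → s=4. Stack: []
LOAD_FAST_LOAD_FAST b,s → push 22,4. Stack: [22, 4]
BINARY_OP ^ → 22 ^ 4 = 18. Stack: [18]
LOAD_FAST b → push 22. Stack: [18, 22]
BINARY_OP + → 18 + 22 = 40. Stack: [40]
STORE_FAST m → m=40. Stack: []
LOAD_FAST m → push 40. Stack: [40]
LOAD_CONST → push 3. Stack: [40, 3]
BINARY_OP % → 40 % 3 = 1. Stack: [1]
LOAD_FAST b → push 22. Stack: [1, 22]
LOAD_CONST → push 11. Stack: [1, 22, 11]
BINARY_OP + → 22 + 11 = 33. Stack: [1, 33]
BINARY_OP * → 1 * 33 = 33. Stack: [33]
STORE_FAST u → u=33. Stack: []
LOAD_FAST m → push 40. Stack: [40]
LOAD_CONST → push 1. Stack: [40, 1]
BINARY_OP + → 40 + 1 = 41. Stack: [41]
LOAD_CONST → push 1. Stack: [41, 1]
BINARY_OP << → 41 << 1 = 82. Stack: [82]
STORE_FAST y → y=82. Stack: []
LOAD_FAST_LOAD_FAST m,y → push 40,82. Stack: [40, 82]
BINARY_OP * → 40 * 82 = 3280. Stack: [3280]
LOAD_FAST u → push 33. Stack: [3280, 33]
LOAD_CONST → push 3. Stack: [3280, 33, 3]
BINARY_OP + → 33 + 3 = 36. Stack: [3280, 36]
BINARY_OP ^ → 3280 ^ 36 = 3316. Stack: [3316]
STORE_FAST n → n=3316. Stack: []
LOAD_FAST y → push 82. Stack: [82]
RETURN_VALUE → return 82.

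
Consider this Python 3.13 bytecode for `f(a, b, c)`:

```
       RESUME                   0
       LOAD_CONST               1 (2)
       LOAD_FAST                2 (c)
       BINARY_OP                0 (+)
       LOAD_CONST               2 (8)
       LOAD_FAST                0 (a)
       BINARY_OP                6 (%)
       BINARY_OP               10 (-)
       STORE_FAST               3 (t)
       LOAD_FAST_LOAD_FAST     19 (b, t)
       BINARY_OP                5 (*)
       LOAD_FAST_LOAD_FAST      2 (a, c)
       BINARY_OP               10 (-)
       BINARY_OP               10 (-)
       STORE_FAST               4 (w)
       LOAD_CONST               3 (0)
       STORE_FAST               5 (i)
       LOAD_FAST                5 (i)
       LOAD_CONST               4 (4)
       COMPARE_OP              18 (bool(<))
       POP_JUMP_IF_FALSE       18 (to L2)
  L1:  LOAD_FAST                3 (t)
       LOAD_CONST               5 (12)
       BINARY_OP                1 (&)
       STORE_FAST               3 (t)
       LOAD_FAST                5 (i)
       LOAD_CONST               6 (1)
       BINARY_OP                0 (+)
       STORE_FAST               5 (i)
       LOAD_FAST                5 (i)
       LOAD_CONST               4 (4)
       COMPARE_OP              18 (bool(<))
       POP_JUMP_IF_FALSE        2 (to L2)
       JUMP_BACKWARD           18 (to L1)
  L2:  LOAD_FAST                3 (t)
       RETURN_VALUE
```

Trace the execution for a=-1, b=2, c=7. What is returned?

LOAD_CONST → push 2
LOAD_FAST c → push 7
BINARY_OP + → 2 + 7 = 9
LOAD_CONST → push 8
LOAD_FAST a → push -1
BINARY_OP % → 8 % -1 = 0
BINARY_OP - → 9 - 0 = 9
STORE_FAST t → t=9
LOAD_FAST_LOAD_FAST b,t → push 2,9
BINARY_OP * → 2 * 9 = 18
LOAD_FAST_LOAD_FAST a,c → push -1,7
BINARY_OP - → -1 - 7 = -8
BINARY_OP - → 18 - -8 = 26
STORE_FAST w → w=26
LOAD_CONST → push 0
STORE_FAST i → i=0
LOAD_FAST i → push 0
LOAD_CONST → push 4
COMPARE_OP bool(<) → 0 vs 4 = True
POP_JUMP_IF_FALSE → pop True; no jump
LOAD_FAST t → push 9
LOAD_CONST → push 12
BINARY_OP & → 9 & 12 = 8
STORE_FAST t → t=8
LOAD_FAST i → push 0
LOAD_CONST → push 1
BINARY_OP + → 0 + 1 = 1
STORE_FAST i → i=1
LOAD_FAST i → push 1
LOAD_CONST → push 4
COMPARE_OP bool(<) → 1 vs 4 = True
POP_JUMP_IF_FALSE → pop True; no jump
LOAD_FAST t → push 8
LOAD_CONST → push 12
BINARY_OP & → 8 & 12 = 8
STORE_FAST t → t=8
LOAD_FAST i → push 1
LOAD_CONST → push 1
BINARY_OP + → 1 + 1 = 2
STORE_FAST i → i=2
LOAD_FAST i → push 2
LOAD_CONST → push 4
COMPARE_OP bool(<) → 2 vs 4 = True
POP_JUMP_IF_FALSE → pop True; no jump
LOAD_FAST t → push 8
LOAD_CONST → push 12
BINARY_OP & → 8 & 12 = 8
STORE_FAST t → t=8
LOAD_FAST i → push 2
LOAD_CONST → push 1
BINARY_OP + → 2 + 1 = 3
STORE_FAST i → i=3
LOAD_FAST i → push 3
LOAD_CONST → push 4
COMPARE_OP bool(<) → 3 vs 4 = True
POP_JUMP_IF_FALSE → pop True; no jump
LOAD_FAST t → push 8
LOAD_CONST → push 12
BINARY_OP & → 8 & 12 = 8
STORE_FAST t → t=8
LOAD_FAST i → push 3
LOAD_CONST → push 1
BINARY_OP + → 3 + 1 = 4
STORE_FAST i → i=4
LOAD_FAST i → push 4
LOAD_CONST → push 4
COMPARE_OP bool(<) → 4 vs 4 = False
POP_JUMP_IF_FALSE → pop False; jump
LOAD_FAST t → push 8
RETURN_VALUE → return 8.

8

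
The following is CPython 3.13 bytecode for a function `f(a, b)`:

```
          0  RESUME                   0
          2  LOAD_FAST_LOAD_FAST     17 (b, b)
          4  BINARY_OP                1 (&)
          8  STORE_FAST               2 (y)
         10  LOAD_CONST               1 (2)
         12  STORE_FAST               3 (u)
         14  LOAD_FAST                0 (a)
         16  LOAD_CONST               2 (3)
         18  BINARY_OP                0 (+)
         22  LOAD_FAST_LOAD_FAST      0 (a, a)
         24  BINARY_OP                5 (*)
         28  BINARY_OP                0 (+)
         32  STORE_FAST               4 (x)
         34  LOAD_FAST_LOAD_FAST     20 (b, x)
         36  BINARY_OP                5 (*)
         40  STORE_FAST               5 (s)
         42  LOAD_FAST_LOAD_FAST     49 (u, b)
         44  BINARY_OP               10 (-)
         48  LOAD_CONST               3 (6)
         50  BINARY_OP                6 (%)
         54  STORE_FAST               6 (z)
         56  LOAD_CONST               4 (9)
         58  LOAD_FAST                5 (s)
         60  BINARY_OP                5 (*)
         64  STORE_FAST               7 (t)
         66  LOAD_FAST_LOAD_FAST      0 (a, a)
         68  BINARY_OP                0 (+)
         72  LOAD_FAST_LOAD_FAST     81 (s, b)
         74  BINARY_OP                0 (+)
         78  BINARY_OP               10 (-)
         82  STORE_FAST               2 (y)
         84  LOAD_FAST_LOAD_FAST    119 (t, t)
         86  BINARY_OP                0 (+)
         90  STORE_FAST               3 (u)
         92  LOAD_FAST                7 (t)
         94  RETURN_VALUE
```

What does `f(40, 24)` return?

354888

LOAD_FAST_LOAD_FAST b,b → push 24,24. Stack: [24, 24]
BINARY_OP & → 24 & 24 = 24. Stack: [24]
STORE_FAST y → y=24. Stack: []
LOAD_CONST → push 2. Stack: [2]
STORE_FAST u → u=2. Stack: []
LOAD_FAST a → push 40. Stack: [40]
LOAD_CONST → push 3. Stack: [40, 3]
BINARY_OP + → 40 + 3 = 43. Stack: [43]
LOAD_FAST_LOAD_FAST a,a → push 40,40. Stack: [43, 40, 40]
BINARY_OP * → 40 * 40 = 1600. Stack: [43, 1600]
BINARY_OP + → 43 + 1600 = 1643. Stack: [1643]
STORE_FAST x → x=1643. Stack: []
LOAD_FAST_LOAD_FAST b,x → push 24,1643. Stack: [24, 1643]
BINARY_OP * → 24 * 1643 = 39432. Stack: [39432]
STORE_FAST s → s=39432. Stack: []
LOAD_FAST_LOAD_FAST u,b → push 2,24. Stack: [2, 24]
BINARY_OP - → 2 - 24 = -22. Stack: [-22]
LOAD_CONST → push 6. Stack: [-22, 6]
BINARY_OP % → -22 % 6 = 2. Stack: [2]
STORE_FAST z → z=2. Stack: []
LOAD_CONST → push 9. Stack: [9]
LOAD_FAST s → push 39432. Stack: [9, 39432]
BINARY_OP * → 9 * 39432 = 354888. Stack: [354888]
STORE_FAST t → t=354888. Stack: []
LOAD_FAST_LOAD_FAST a,a → push 40,40. Stack: [40, 40]
BINARY_OP + → 40 + 40 = 80. Stack: [80]
LOAD_FAST_LOAD_FAST s,b → push 39432,24. Stack: [80, 39432, 24]
BINARY_OP + → 39432 + 24 = 39456. Stack: [80, 39456]
BINARY_OP - → 80 - 39456 = -39376. Stack: [-39376]
STORE_FAST y → y=-39376. Stack: []
LOAD_FAST_LOAD_FAST t,t → push 354888,354888. Stack: [354888, 354888]
BINARY_OP + → 354888 + 354888 = 709776. Stack: [709776]
STORE_FAST u → u=709776. Stack: []
LOAD_FAST t → push 354888. Stack: [354888]
RETURN_VALUE → return 354888.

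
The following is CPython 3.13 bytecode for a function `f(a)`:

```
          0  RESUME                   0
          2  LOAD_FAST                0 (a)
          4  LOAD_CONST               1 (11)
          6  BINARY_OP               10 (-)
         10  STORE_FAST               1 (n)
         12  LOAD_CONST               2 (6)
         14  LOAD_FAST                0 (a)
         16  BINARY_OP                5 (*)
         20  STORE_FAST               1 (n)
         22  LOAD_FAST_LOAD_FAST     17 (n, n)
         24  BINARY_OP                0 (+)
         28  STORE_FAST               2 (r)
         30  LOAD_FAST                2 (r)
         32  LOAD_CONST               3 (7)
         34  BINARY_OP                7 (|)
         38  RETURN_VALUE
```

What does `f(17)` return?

207

LOAD_FAST a → push 17. Stack: [17]
LOAD_CONST → push 11. Stack: [17, 11]
BINARY_OP - → 17 - 11 = 6. Stack: [6]
STORE_FAST n → n=6. Stack: []
LOAD_CONST → push 6. Stack: [6]
LOAD_FAST a → push 17. Stack: [6, 17]
BINARY_OP * → 6 * 17 = 102. Stack: [102]
STORE_FAST n → n=102. Stack: []
LOAD_FAST_LOAD_FAST n,n → push 102,102. Stack: [102, 102]
BINARY_OP + → 102 + 102 = 204. Stack: [204]
STORE_FAST r → r=204. Stack: []
LOAD_FAST r → push 204. Stack: [204]
LOAD_CONST → push 7. Stack: [204, 7]
BINARY_OP | → 204 | 7 = 207. Stack: [207]
RETURN_VALUE → return 207.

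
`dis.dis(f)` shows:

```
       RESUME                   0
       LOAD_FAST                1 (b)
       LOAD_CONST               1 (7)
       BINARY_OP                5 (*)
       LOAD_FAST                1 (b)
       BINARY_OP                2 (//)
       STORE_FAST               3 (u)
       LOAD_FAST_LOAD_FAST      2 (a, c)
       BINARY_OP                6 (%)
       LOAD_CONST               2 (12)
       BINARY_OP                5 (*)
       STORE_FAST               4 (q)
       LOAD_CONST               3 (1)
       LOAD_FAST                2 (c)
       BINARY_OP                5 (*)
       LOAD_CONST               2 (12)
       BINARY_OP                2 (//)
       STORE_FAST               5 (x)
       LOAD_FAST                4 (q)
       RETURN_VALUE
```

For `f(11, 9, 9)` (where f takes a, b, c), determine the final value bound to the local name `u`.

7

LOAD_FAST b → push 9. Stack: [9]
LOAD_CONST → push 7. Stack: [9, 7]
BINARY_OP * → 9 * 7 = 63. Stack: [63]
LOAD_FAST b → push 9. Stack: [63, 9]
BINARY_OP // → 63 // 9 = 7. Stack: [7]
STORE_FAST u → u=7. Stack: []
LOAD_FAST_LOAD_FAST a,c → push 11,9. Stack: [11, 9]
BINARY_OP % → 11 % 9 = 2. Stack: [2]
LOAD_CONST → push 12. Stack: [2, 12]
BINARY_OP * → 2 * 12 = 24. Stack: [24]
STORE_FAST q → q=24. Stack: []
LOAD_CONST → push 1. Stack: [1]
LOAD_FAST c → push 9. Stack: [1, 9]
BINARY_OP * → 1 * 9 = 9. Stack: [9]
LOAD_CONST → push 12. Stack: [9, 12]
BINARY_OP // → 9 // 12 = 0. Stack: [0]
STORE_FAST x → x=0. Stack: []
LOAD_FAST q → push 24. Stack: [24]
RETURN_VALUE → return 24.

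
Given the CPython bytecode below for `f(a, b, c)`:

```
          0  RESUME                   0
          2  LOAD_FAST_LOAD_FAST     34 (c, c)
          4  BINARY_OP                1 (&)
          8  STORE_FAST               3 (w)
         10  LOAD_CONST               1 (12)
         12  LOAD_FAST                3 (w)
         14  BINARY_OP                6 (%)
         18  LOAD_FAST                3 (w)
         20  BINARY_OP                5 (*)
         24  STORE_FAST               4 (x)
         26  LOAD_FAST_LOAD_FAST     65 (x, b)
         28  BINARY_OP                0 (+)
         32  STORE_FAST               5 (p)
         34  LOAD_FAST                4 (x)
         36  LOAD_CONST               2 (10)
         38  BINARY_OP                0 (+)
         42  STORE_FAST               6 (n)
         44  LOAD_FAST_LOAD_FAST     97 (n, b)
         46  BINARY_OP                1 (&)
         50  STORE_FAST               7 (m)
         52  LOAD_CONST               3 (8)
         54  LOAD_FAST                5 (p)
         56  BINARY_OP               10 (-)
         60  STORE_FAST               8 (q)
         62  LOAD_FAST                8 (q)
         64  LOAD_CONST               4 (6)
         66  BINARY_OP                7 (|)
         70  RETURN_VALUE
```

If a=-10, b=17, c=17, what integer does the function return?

LOAD_FAST_LOAD_FAST c,c → push 17,17. Stack: [17, 17]
BINARY_OP & → 17 & 17 = 17. Stack: [17]
STORE_FAST w → w=17. Stack: []
LOAD_CONST → push 12. Stack: [12]
LOAD_FAST w → push 17. Stack: [12, 17]
BINARY_OP % → 12 % 17 = 12. Stack: [12]
LOAD_FAST w → push 17. Stack: [12, 17]
BINARY_OP * → 12 * 17 = 204. Stack: [204]
STORE_FAST x → x=204. Stack: []
LOAD_FAST_LOAD_FAST x,b → push 204,17. Stack: [204, 17]
BINARY_OP + → 204 + 17 = 221. Stack: [221]
STORE_FAST p → p=221. Stack: []
LOAD_FAST x → push 204. Stack: [204]
LOAD_CONST → push 10. Stack: [204, 10]
BINARY_OP + → 204 + 10 = 214. Stack: [214]
STORE_FAST n → n=214. Stack: []
LOAD_FAST_LOAD_FAST n,b → push 214,17. Stack: [214, 17]
BINARY_OP & → 214 & 17 = 16. Stack: [16]
STORE_FAST m → m=16. Stack: []
LOAD_CONST → push 8. Stack: [8]
LOAD_FAST p → push 221. Stack: [8, 221]
BINARY_OP - → 8 - 221 = -213. Stack: [-213]
STORE_FAST q → q=-213. Stack: []
LOAD_FAST q → push -213. Stack: [-213]
LOAD_CONST → push 6. Stack: [-213, 6]
BINARY_OP | → -213 | 6 = -209. Stack: [-209]
RETURN_VALUE → return -209.

-209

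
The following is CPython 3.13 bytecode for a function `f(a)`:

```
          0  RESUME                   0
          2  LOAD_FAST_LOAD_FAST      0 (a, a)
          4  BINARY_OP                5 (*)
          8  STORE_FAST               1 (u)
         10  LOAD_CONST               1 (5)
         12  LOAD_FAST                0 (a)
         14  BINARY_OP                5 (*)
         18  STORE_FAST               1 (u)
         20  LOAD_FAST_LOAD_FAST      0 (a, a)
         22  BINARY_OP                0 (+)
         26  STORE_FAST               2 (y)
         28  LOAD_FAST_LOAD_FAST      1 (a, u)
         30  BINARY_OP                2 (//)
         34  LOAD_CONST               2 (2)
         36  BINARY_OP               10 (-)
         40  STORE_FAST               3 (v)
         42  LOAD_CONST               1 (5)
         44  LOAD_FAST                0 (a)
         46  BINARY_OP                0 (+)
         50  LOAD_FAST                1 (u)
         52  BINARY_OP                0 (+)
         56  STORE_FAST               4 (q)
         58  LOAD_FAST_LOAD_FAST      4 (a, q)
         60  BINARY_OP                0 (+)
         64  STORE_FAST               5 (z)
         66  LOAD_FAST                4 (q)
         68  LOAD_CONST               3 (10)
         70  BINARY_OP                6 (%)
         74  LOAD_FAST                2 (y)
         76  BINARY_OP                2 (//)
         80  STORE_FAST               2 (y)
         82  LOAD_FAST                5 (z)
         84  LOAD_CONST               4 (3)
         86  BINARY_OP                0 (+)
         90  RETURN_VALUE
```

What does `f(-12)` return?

LOAD_FAST_LOAD_FAST a,a → push -12,-12. Stack: [-12, -12]
BINARY_OP * → -12 * -12 = 144. Stack: [144]
STORE_FAST u → u=144. Stack: []
LOAD_CONST → push 5. Stack: [5]
LOAD_FAST a → push -12. Stack: [5, -12]
BINARY_OP * → 5 * -12 = -60. Stack: [-60]
STORE_FAST u → u=-60. Stack: []
LOAD_FAST_LOAD_FAST a,a → push -12,-12. Stack: [-12, -12]
BINARY_OP + → -12 + -12 = -24. Stack: [-24]
STORE_FAST y → y=-24. Stack: []
LOAD_FAST_LOAD_FAST a,u → push -12,-60. Stack: [-12, -60]
BINARY_OP // → -12 // -60 = 0. Stack: [0]
LOAD_CONST → push 2. Stack: [0, 2]
BINARY_OP - → 0 - 2 = -2. Stack: [-2]
STORE_FAST v → v=-2. Stack: []
LOAD_CONST → push 5. Stack: [5]
LOAD_FAST a → push -12. Stack: [5, -12]
BINARY_OP + → 5 + -12 = -7. Stack: [-7]
LOAD_FAST u → push -60. Stack: [-7, -60]
BINARY_OP + → -7 + -60 = -67. Stack: [-67]
STORE_FAST q → q=-67. Stack: []
LOAD_FAST_LOAD_FAST a,q → push -12,-67. Stack: [-12, -67]
BINARY_OP + → -12 + -67 = -79. Stack: [-79]
STORE_FAST z → z=-79. Stack: []
LOAD_FAST q → push -67. Stack: [-67]
LOAD_CONST → push 10. Stack: [-67, 10]
BINARY_OP % → -67 % 10 = 3. Stack: [3]
LOAD_FAST y → push -24. Stack: [3, -24]
BINARY_OP // → 3 // -24 = -1. Stack: [-1]
STORE_FAST y → y=-1. Stack: []
LOAD_FAST z → push -79. Stack: [-79]
LOAD_CONST → push 3. Stack: [-79, 3]
BINARY_OP + → -79 + 3 = -76. Stack: [-76]
RETURN_VALUE → return -76.

-76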